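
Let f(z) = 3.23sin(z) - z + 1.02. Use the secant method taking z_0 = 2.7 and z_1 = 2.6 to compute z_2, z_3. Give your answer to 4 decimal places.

2.6221, 2.6225

f(2.7) = -0.299563, f(2.6) = 0.085069
z_2 = 2.600000 − 0.085069·(2.600000 − 2.700000) / (0.085069 − (-0.299563)) = 2.600000 − (-0.008507)/(0.384632) = 2.622117
f(2.622117) = 0.001336
z_3 = 2.622117 − 0.001336·(2.622117 − 2.600000) / (0.001336 − 0.085069) = 2.622117 − (0.000030)/(-0.083734) = 2.622470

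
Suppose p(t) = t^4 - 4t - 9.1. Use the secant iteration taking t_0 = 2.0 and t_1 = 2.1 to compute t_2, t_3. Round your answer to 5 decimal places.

2.03609, 2.03793

p(2.0) = -1.1000000, p(2.1) = 1.9481000
t_2 = 2.1000000 − 1.9481000·(2.1000000 − 2.0000000) / (1.9481000 − (-1.1000000)) = 2.1000000 − (0.1948100)/(3.0481000) = 2.0360881
p(2.0360881) = -0.0579004
t_3 = 2.0360881 − (-0.0579004)·(2.0360881 − 2.1000000) / (-0.0579004 − 1.9481000) = 2.0360881 − (0.0037005)/(-2.0060004) = 2.0379328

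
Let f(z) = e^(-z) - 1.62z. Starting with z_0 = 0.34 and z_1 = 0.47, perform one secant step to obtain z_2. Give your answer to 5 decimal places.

0.41037

f(0.34) = 0.1609703, f(0.47) = -0.1363977
z_2 = 0.4700000 − (-0.1363977)·(0.4700000 − 0.3400000) / (-0.1363977 − 0.1609703) = 0.4700000 − (-0.0177317)/(-0.2973681) = 0.4103712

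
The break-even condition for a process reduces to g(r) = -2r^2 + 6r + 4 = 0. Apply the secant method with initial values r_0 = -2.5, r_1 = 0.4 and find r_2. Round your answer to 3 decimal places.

g(-2.5) = -23.50000, g(0.4) = 6.08000
r_2 = 0.40000 − 6.08000·(0.40000 − (-2.50000)) / (6.08000 − (-23.50000)) = 0.40000 − (17.63200)/(29.58000) = -0.19608

-0.196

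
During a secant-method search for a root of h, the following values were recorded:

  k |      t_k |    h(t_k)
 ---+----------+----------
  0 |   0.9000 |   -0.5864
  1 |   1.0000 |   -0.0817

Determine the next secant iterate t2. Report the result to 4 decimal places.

t2 = 1.0000 − (-0.0817)·(1.0000 − 0.9000) / (-0.0817 − (-0.5864))
   = 1.0000 − (-0.008170)/(0.504700) = 1.016188

1.0162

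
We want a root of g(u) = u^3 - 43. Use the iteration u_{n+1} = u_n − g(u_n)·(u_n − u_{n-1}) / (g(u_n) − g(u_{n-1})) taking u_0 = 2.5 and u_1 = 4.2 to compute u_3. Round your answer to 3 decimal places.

3.466

g(2.5) = -27.37500, g(4.2) = 31.08800
u_2 = 4.20000 − 31.08800·(4.20000 − 2.50000) / (31.08800 − (-27.37500)) = 4.20000 − (52.84960)/(58.46300) = 3.29602
g(3.29602) = -7.19299
u_3 = 3.29602 − (-7.19299)·(3.29602 − 4.20000) / (-7.19299 − 31.08800) = 3.29602 − (6.50235)/(-38.28099) = 3.46587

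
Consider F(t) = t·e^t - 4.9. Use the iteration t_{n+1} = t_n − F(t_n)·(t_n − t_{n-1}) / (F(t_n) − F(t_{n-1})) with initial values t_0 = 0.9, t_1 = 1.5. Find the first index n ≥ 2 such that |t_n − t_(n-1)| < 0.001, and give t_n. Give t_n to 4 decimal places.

n = 5, t_n = 1.3152

F(0.9) = -2.686357, F(1.5) = 1.822534
t_2 = 1.500000 − 1.822534·(0.600000)/(4.508891) = 1.257475;  |Δ| = 0.242525
F(1.257475) = -0.478053
t_3 = 1.257475 − (-0.478053)·(-0.242525)/(-2.300586) = 1.307870;  |Δ| = 0.050396
F(1.307870) = -0.063116
t_4 = 1.307870 − (-0.063116)·(0.050396)/(0.414937) = 1.315536;  |Δ| = 0.007666
F(1.315536) = 0.002673
t_5 = 1.315536 − 0.002673·(0.007666)/(0.065789) = 1.315225;  |Δ| = 0.000311
|t_5 − t_4| = 0.000311 < 0.001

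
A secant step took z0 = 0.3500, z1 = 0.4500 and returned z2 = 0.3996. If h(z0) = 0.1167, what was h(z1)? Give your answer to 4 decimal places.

-0.1186

The secant line through (0.3500, 0.1167) and (0.4500, h(z1)) crosses zero at z2 = 0.3996.
So (0.3500, 0.1167), (0.4500, h(z1)), (0.3996, 0) are collinear:
h(z1) = 0.1167 · (0.4500 − 0.3996) / (0.3500 − 0.3996) = 0.1167 · (0.050400)/(-0.049600) = -0.118582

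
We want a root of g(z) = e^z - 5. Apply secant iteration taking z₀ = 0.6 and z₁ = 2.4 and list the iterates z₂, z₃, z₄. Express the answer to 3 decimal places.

1.222, 1.470, 1.639

g(0.6) = -3.17788, g(2.4) = 6.02318
z₂ = 2.40000 − 6.02318·(2.40000 − 0.60000) / (6.02318 − (-3.17788)) = 2.40000 − (10.84172)/(9.20106) = 1.22169
g(1.22169) = -1.60709
z₃ = 1.22169 − (-1.60709)·(1.22169 − 2.40000) / (-1.60709 − 6.02318) = 1.22169 − (1.89365)/(-7.63027) = 1.46986
g(1.46986) = -0.65135
z₄ = 1.46986 − (-0.65135)·(1.46986 − 1.22169) / (-0.65135 − (-1.60709)) = 1.46986 − (-0.16165)/(0.95574) = 1.63900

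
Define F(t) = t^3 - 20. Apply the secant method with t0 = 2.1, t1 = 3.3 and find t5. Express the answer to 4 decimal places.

F(2.1) = -10.739000, F(3.3) = 15.937000
t2 = 3.300000 − 15.937000·(3.300000 − 2.100000) / (15.937000 − (-10.739000)) = 3.300000 − (19.124400)/(26.676000) = 2.583086
F(2.583086) = -2.764791
t3 = 2.583086 − (-2.764791)·(2.583086 − 3.300000) / (-2.764791 − 15.937000) = 2.583086 − (1.982118)/(-18.701791) = 2.689071
F(2.689071) = -0.555043
t4 = 2.689071 − (-0.555043)·(2.689071 − 2.583086) / (-0.555043 − (-2.764791)) = 2.689071 − (-0.058827)/(2.209748) = 2.715693
F(2.715693) = 0.028199
t5 = 2.715693 − 0.028199·(2.715693 − 2.689071) / (0.028199 − (-0.555043)) = 2.715693 − (0.000751)/(0.583242) = 2.714406

2.7144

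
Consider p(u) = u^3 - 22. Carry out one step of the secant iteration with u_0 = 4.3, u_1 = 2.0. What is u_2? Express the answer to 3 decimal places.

p(4.3) = 57.50700, p(2.0) = -14.00000
u_2 = 2.00000 − (-14.00000)·(2.00000 − 4.30000) / (-14.00000 − 57.50700) = 2.00000 − (32.20000)/(-71.50700) = 2.45031

2.450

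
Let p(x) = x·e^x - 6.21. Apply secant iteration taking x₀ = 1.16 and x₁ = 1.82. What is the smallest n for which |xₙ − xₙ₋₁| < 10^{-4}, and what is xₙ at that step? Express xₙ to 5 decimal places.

n = 6, xₙ = 1.45272

p(1.16) = -2.5096774, p(1.82) = 5.0227824
x₂ = 1.8200000 − 5.0227824·(0.6600000)/(7.5324598) = 1.3798999;  |Δ| = 0.4401001
p(1.3798999) = -0.7255827
x₃ = 1.3798999 − (-0.7255827)·(-0.4401001)/(-5.7483651) = 1.4354512;  |Δ| = 0.0555513
p(1.4354512) = -0.1788942
x₄ = 1.4354512 − (-0.1788942)·(0.0555513)/(0.5466885) = 1.4536294;  |Δ| = 0.0181782
p(1.4536294) = 0.0095203
x₅ = 1.4536294 − 0.0095203·(0.0181782)/(0.1884145) = 1.4527108;  |Δ| = 0.0009185
p(1.4527108) = -0.0001162
x₆ = 1.4527108 − (-0.0001162)·(-0.0009185)/(-0.0096365) = 1.4527219;  |Δ| = 0.0000111
|x₆ − x₅| = 0.0000111 < 10^{-4}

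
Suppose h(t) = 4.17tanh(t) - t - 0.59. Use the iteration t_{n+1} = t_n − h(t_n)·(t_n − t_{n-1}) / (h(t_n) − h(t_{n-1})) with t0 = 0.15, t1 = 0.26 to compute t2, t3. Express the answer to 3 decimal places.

0.190, 0.189

h(0.15) = -0.11915, h(0.26) = 0.21041
t2 = 0.26000 − 0.21041·(0.26000 − 0.15000) / (0.21041 − (-0.11915)) = 0.26000 − (0.02315)/(0.32956) = 0.18977
h(0.18977) = 0.00220
t3 = 0.18977 − 0.00220·(0.18977 − 0.26000) / (0.00220 − 0.21041) = 0.18977 − (-0.00015)/(-0.20821) = 0.18903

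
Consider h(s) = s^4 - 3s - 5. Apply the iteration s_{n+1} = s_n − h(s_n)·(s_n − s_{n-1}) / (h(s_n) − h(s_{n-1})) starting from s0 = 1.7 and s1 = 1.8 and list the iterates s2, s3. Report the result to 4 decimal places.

1.7947, 1.7952

h(1.7) = -1.747900, h(1.8) = 0.097600
s2 = 1.800000 − 0.097600·(1.800000 − 1.700000) / (0.097600 − (-1.747900)) = 1.800000 − (0.009760)/(1.845500) = 1.794711
h(1.794711) = -0.009363
s3 = 1.794711 − (-0.009363)·(1.794711 − 1.800000) / (-0.009363 − 0.097600) = 1.794711 − (0.000050)/(-0.106963) = 1.795174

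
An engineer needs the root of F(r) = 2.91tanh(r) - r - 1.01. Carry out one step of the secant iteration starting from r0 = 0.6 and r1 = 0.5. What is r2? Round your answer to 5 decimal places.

F(0.6) = -0.0471858, F(0.5) = -0.1652391
r2 = 0.5000000 − (-0.1652391)·(0.5000000 − 0.6000000) / (-0.1652391 − (-0.0471858)) = 0.5000000 − (0.0165239)/(-0.1180533) = 0.6399699

0.63997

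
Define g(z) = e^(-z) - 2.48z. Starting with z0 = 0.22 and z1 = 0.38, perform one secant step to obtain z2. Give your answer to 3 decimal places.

0.300

g(0.22) = 0.25692, g(0.38) = -0.25854
z2 = 0.38000 − (-0.25854)·(0.38000 − 0.22000) / (-0.25854 − 0.25692) = 0.38000 − (-0.04137)/(-0.51546) = 0.29975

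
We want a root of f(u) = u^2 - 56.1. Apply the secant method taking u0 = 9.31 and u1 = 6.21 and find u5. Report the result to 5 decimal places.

f(9.31) = 30.5761000, f(6.21) = -17.5359000
u2 = 6.2100000 − (-17.5359000)·(6.2100000 − 9.3100000) / (-17.5359000 − 30.5761000) = 6.2100000 − (54.3612900)/(-48.1120000) = 7.3398905
f(7.3398905) = -2.2260080
u3 = 7.3398905 − (-2.2260080)·(7.3398905 − 6.2100000) / (-2.2260080 − (-17.5359000)) = 7.3398905 − (-2.5151452)/(15.3098920) = 7.5041728
f(7.5041728) = 0.2126098
u4 = 7.5041728 − 0.2126098·(7.5041728 − 7.3398905) / (0.2126098 − (-2.2260080)) = 7.5041728 − (0.0349280)/(2.4386177) = 7.4898499
f(7.4898499) = -0.0021479
u5 = 7.4898499 − (-0.0021479)·(7.4898499 − 7.5041728) / (-0.0021479 − 0.2126098) = 7.4898499 − (0.0000308)/(-0.2147576) = 7.4899932

7.48999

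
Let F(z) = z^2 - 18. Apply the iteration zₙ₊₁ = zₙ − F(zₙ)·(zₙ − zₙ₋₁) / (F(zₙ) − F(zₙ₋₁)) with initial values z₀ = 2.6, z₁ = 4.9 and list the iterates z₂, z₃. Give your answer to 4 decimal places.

F(2.6) = -11.240000, F(4.9) = 6.010000
z₂ = 4.900000 − 6.010000·(4.900000 − 2.600000) / (6.010000 − (-11.240000)) = 4.900000 − (13.823000)/(17.250000) = 4.098667
F(4.098667) = -1.200932
z₃ = 4.098667 − (-1.200932)·(4.098667 − 4.900000) / (-1.200932 − 6.010000) = 4.098667 − (0.962346)/(-7.210932) = 4.232123

4.0987, 4.2321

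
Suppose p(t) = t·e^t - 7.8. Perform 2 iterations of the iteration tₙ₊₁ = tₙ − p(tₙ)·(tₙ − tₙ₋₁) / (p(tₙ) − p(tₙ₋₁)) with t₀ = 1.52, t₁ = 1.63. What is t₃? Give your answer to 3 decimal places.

1.590

p(1.52) = -0.85022, p(1.63) = 0.51932
t₂ = 1.63000 − 0.51932·(1.63000 − 1.52000) / (0.51932 − (-0.85022)) = 1.63000 − (0.05712)/(1.36953) = 1.58829
p(1.58829) = -0.02475
t₃ = 1.58829 − (-0.02475)·(1.58829 − 1.63000) / (-0.02475 − 0.51932) = 1.58829 − (0.00103)/(-0.54406) = 1.59019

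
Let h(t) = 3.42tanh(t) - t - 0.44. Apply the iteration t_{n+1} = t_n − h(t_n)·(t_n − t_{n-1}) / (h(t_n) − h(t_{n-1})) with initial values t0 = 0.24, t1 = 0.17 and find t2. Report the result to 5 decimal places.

0.18498

h(0.24) = 0.1253955, h(0.17) = -0.0341368
t2 = 0.1700000 − (-0.0341368)·(0.1700000 − 0.2400000) / (-0.0341368 − 0.1253955) = 0.1700000 − (0.0023896)/(-0.1595323) = 0.1849786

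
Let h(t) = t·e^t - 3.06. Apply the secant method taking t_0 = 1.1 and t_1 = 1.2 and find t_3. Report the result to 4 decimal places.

1.0605

h(1.1) = 0.244583, h(1.2) = 0.924140
t_2 = 1.200000 − 0.924140·(1.200000 − 1.100000) / (0.924140 − 0.244583) = 1.200000 − (0.092414)/(0.679558) = 1.064009
h(1.064009) = 0.023459
t_3 = 1.064009 − 0.023459·(1.064009 − 1.200000) / (0.023459 − 0.924140) = 1.064009 − (-0.003190)/(-0.900681) = 1.060467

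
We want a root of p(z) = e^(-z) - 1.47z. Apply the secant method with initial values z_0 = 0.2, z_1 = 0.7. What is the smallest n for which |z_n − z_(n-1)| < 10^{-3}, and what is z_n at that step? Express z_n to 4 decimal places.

p(0.2) = 0.524731, p(0.7) = -0.532415
z_2 = 0.700000 − (-0.532415)·(0.500000)/(-1.057145) = 0.448183;  |Δ| = 0.251817
p(0.448183) = -0.020041
z_3 = 0.448183 − (-0.020041)·(-0.251817)/(0.512374) = 0.438333;  |Δ| = 0.009850
p(0.438333) = 0.000761
z_4 = 0.438333 − 0.000761·(-0.009850)/(0.020802) = 0.438694;  |Δ| = 0.000360
|z_4 − z_3| = 0.000360 < 10^{-3}

n = 4, z_n = 0.4387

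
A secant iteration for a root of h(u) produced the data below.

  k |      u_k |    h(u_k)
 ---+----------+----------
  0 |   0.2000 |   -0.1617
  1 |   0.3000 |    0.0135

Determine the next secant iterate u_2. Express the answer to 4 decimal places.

0.2923

u_2 = 0.3000 − 0.0135·(0.3000 − 0.2000) / (0.0135 − (-0.1617))
   = 0.3000 − (0.001350)/(0.175200) = 0.292295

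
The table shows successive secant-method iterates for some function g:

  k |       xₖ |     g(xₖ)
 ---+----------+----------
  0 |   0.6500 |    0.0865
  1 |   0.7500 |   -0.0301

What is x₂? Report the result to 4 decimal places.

x₂ = 0.7500 − (-0.0301)·(0.7500 − 0.6500) / (-0.0301 − 0.0865)
   = 0.7500 − (-0.003010)/(-0.116600) = 0.724185

0.7242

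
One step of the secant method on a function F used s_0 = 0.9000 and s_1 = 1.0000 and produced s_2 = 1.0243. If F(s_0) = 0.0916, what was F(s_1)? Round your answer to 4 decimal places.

The secant line through (0.9000, 0.0916) and (1.0000, F(s_1)) crosses zero at s_2 = 1.0243.
So (0.9000, 0.0916), (1.0000, F(s_1)), (1.0243, 0) are collinear:
F(s_1) = 0.0916 · (1.0000 − 1.0243) / (0.9000 − 1.0243) = 0.0916 · (-0.024300)/(-0.124300) = 0.017907

0.0179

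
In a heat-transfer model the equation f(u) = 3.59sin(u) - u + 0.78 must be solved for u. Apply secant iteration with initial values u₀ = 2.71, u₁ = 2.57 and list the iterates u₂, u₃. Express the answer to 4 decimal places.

2.6067, 2.6075

f(2.71) = -0.428239, f(2.57) = 0.152090
u₂ = 2.570000 − 0.152090·(2.570000 − 2.710000) / (0.152090 − (-0.428239)) = 2.570000 − (-0.021293)/(0.580329) = 2.606691
f(2.606691) = 0.003336
u₃ = 2.606691 − 0.003336·(2.606691 − 2.570000) / (0.003336 − 0.152090) = 2.606691 − (0.000122)/(-0.148754) = 2.607513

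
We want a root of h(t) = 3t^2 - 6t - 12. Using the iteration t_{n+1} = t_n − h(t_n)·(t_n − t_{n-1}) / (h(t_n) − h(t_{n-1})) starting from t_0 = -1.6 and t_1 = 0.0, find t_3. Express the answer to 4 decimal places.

h(-1.6) = 5.280000, h(0.0) = -12.000000
t_2 = 0.000000 − (-12.000000)·(0.000000 − (-1.600000)) / (-12.000000 − 5.280000) = 0.000000 − (-19.200000)/(-17.280000) = -1.111111
h(-1.111111) = -1.629630
t_3 = -1.111111 − (-1.629630)·(-1.111111 − 0.000000) / (-1.629630 − (-12.000000)) = -1.111111 − (1.810700)/(10.370370) = -1.285714

-1.2857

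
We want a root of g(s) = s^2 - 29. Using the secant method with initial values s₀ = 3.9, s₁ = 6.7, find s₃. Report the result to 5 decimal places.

g(3.9) = -13.7900000, g(6.7) = 15.8900000
s₂ = 6.7000000 − 15.8900000·(6.7000000 − 3.9000000) / (15.8900000 − (-13.7900000)) = 6.7000000 − (44.4920000)/(29.6800000) = 5.2009434
g(5.2009434) = -1.9501878
s₃ = 5.2009434 − (-1.9501878)·(5.2009434 − 6.7000000) / (-1.9501878 − 15.8900000) = 5.2009434 − (2.9234419)/(-17.8401878) = 5.3648117

5.36481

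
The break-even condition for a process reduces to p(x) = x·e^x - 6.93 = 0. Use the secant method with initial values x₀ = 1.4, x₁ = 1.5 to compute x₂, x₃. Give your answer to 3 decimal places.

1.520, 1.518

p(1.4) = -1.25272, p(1.5) = -0.20747
x₂ = 1.50000 − (-0.20747)·(1.50000 − 1.40000) / (-0.20747 − (-1.25272)) = 1.50000 − (-0.02075)/(1.04525) = 1.51985
p(1.51985) = 0.01804
x₃ = 1.51985 − 0.01804·(1.51985 − 1.50000) / (0.01804 − (-0.20747)) = 1.51985 − (0.00036)/(0.22550) = 1.51826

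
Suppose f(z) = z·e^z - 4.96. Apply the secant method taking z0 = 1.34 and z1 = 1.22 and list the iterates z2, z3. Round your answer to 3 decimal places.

f(1.34) = 0.15752, f(1.22) = -0.82763
z2 = 1.22000 − (-0.82763)·(1.22000 − 1.34000) / (-0.82763 − 0.15752) = 1.22000 − (0.09932)/(-0.98515) = 1.32081
f(1.32081) = -0.01162
z3 = 1.32081 − (-0.01162)·(1.32081 − 1.22000) / (-0.01162 − (-0.82763)) = 1.32081 − (-0.00117)/(0.81601) = 1.32225

1.321, 1.322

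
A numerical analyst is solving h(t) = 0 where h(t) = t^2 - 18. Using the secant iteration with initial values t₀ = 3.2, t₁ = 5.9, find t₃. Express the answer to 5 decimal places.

4.21102

h(3.2) = -7.7600000, h(5.9) = 16.8100000
t₂ = 5.9000000 − 16.8100000·(5.9000000 − 3.2000000) / (16.8100000 − (-7.7600000)) = 5.9000000 − (45.3870000)/(24.5700000) = 4.0527473
h(4.0527473) = -1.5752397
t₃ = 4.0527473 − (-1.5752397)·(4.0527473 − 5.9000000) / (-1.5752397 − 16.8100000) = 4.0527473 − (2.9098659)/(-18.3852397) = 4.2110191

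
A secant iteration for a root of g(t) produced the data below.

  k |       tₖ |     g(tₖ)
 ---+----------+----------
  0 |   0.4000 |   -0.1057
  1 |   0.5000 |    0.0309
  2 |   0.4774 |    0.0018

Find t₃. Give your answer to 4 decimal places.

t₃ = 0.4774 − 0.0018·(0.4774 − 0.5000) / (0.0018 − 0.0309)
   = 0.4774 − (-0.000041)/(-0.029100) = 0.476002

0.4760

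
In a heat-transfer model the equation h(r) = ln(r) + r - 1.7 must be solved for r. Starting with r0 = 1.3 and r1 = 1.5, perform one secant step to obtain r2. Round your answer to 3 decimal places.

h(1.3) = -0.13764, h(1.5) = 0.20547
r2 = 1.50000 − 0.20547·(1.50000 − 1.30000) / (0.20547 − (-0.13764)) = 1.50000 − (0.04109)/(0.34310) = 1.38023

1.380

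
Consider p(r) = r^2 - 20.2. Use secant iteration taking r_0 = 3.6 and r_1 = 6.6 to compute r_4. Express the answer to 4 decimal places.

p(3.6) = -7.240000, p(6.6) = 23.360000
r_2 = 6.600000 − 23.360000·(6.600000 − 3.600000) / (23.360000 − (-7.240000)) = 6.600000 − (70.080000)/(30.600000) = 4.309804
p(4.309804) = -1.625590
r_3 = 4.309804 − (-1.625590)·(4.309804 − 6.600000) / (-1.625590 − 23.360000) = 4.309804 − (3.722920)/(-24.985590) = 4.458807
p(4.458807) = -0.319044
r_4 = 4.458807 − (-0.319044)·(4.458807 − 4.309804) / (-0.319044 − (-1.625590)) = 4.458807 − (-0.047538)/(1.306547) = 4.495191

4.4952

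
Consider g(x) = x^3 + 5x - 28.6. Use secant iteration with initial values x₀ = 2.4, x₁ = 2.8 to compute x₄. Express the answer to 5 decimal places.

2.51988

g(2.4) = -2.7760000, g(2.8) = 7.3520000
x₂ = 2.8000000 − 7.3520000·(2.8000000 − 2.4000000) / (7.3520000 − (-2.7760000)) = 2.8000000 − (2.9408000)/(10.1280000) = 2.5096367
g(2.5096367) = -0.2454322
x₃ = 2.5096367 − (-0.2454322)·(2.5096367 − 2.8000000) / (-0.2454322 − 7.3520000) = 2.5096367 − (0.0712645)/(-7.5974322) = 2.5190167
g(2.5190167) = -0.0206336
x₄ = 2.5190167 − (-0.0206336)·(2.5190167 − 2.5096367) / (-0.0206336 − (-0.2454322)) = 2.5190167 − (-0.0001935)/(0.2247986) = 2.5198777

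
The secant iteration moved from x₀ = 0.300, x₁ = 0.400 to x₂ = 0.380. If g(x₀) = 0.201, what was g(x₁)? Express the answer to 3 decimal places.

The secant line through (0.300, 0.201) and (0.400, g(x₁)) crosses zero at x₂ = 0.380.
So (0.300, 0.201), (0.400, g(x₁)), (0.380, 0) are collinear:
g(x₁) = 0.201 · (0.400 − 0.380) / (0.300 − 0.380) = 0.201 · (0.02000)/(-0.08000) = -0.05025

-0.050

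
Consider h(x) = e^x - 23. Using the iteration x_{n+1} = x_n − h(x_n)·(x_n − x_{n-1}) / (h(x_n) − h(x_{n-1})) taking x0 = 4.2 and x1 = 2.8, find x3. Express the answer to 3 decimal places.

h(4.2) = 43.68633, h(2.8) = -6.55535
x2 = 2.80000 − (-6.55535)·(2.80000 − 4.20000) / (-6.55535 − 43.68633) = 2.80000 − (9.17749)/(-50.24168) = 2.98267
h(2.98267) = -3.25961
x3 = 2.98267 − (-3.25961)·(2.98267 − 2.80000) / (-3.25961 − (-6.55535)) = 2.98267 − (-0.59542)/(3.29575) = 3.16333

3.163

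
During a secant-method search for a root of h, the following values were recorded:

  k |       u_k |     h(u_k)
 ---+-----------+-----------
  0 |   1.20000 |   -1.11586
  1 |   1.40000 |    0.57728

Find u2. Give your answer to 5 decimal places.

1.33181

u2 = 1.40000 − 0.57728·(1.40000 − 1.20000) / (0.57728 − (-1.11586))
   = 1.40000 − (0.1154560)/(1.6931400) = 1.3318095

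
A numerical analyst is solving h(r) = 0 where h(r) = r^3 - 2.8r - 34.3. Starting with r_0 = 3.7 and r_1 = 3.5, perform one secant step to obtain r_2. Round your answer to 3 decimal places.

h(3.7) = 5.99300, h(3.5) = -1.22500
r_2 = 3.50000 − (-1.22500)·(3.50000 − 3.70000) / (-1.22500 − 5.99300) = 3.50000 − (0.24500)/(-7.21800) = 3.53394

3.534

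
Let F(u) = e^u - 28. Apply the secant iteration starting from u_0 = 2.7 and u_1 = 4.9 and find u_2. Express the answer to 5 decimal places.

2.94173

F(2.7) = -13.1202683, F(4.9) = 106.2897797
u_2 = 4.9000000 − 106.2897797·(4.9000000 − 2.7000000) / (106.2897797 − (-13.1202683)) = 4.9000000 − (233.8375153)/(119.4100480) = 2.9417266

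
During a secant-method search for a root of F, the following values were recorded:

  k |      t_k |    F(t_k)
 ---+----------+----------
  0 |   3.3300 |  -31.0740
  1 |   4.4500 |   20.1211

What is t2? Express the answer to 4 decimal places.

t2 = 4.4500 − 20.1211·(4.4500 − 3.3300) / (20.1211 − (-31.0740))
   = 4.4500 − (22.535632)/(51.195100) = 4.009809

4.0098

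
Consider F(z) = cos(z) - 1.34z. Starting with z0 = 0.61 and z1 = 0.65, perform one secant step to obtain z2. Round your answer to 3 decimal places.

F(0.61) = 0.00225, F(0.65) = -0.07492
z2 = 0.65000 − (-0.07492)·(0.65000 − 0.61000) / (-0.07492 − 0.00225) = 0.65000 − (-0.00300)/(-0.07716) = 0.61117

0.611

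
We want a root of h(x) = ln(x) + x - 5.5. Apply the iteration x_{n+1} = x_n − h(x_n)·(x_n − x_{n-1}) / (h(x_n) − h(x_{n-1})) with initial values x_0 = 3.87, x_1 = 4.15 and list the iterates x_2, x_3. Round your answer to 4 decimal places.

h(3.87) = -0.276745, h(4.15) = 0.073108
x_2 = 4.150000 − 0.073108·(4.150000 − 3.870000) / (0.073108 − (-0.276745)) = 4.150000 − (0.020470)/(0.349854) = 4.091489
h(4.091489) = 0.000398
x_3 = 4.091489 − 0.000398·(4.091489 − 4.150000) / (0.000398 − 0.073108) = 4.091489 − (-0.000023)/(-0.072711) = 4.091169

4.0915, 4.0912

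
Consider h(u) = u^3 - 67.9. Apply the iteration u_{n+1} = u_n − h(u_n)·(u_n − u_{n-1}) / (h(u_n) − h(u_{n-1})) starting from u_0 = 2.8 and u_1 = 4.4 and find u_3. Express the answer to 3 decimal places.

h(2.8) = -45.94800, h(4.4) = 17.28400
u_2 = 4.40000 − 17.28400·(4.40000 − 2.80000) / (17.28400 − (-45.94800)) = 4.40000 − (27.65440)/(63.23200) = 3.96265
h(3.96265) = -5.67603
u_3 = 3.96265 − (-5.67603)·(3.96265 − 4.40000) / (-5.67603 − 17.28400) = 3.96265 − (2.48240)/(-22.96003) = 4.07077

4.071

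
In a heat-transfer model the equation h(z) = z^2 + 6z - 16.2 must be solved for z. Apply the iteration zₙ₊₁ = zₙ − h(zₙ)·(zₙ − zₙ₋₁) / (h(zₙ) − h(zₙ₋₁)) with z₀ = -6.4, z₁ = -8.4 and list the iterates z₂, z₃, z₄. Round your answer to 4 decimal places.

-7.9500, -8.0174, -8.0200

h(-6.4) = -13.640000, h(-8.4) = 3.960000
z₂ = -8.400000 − 3.960000·(-8.400000 − (-6.400000)) / (3.960000 − (-13.640000)) = -8.400000 − (-7.920000)/(17.600000) = -7.950000
h(-7.950000) = -0.697500
z₃ = -7.950000 − (-0.697500)·(-7.950000 − (-8.400000)) / (-0.697500 − 3.960000) = -7.950000 − (-0.313875)/(-4.657500) = -8.017391
h(-8.017391) = -0.025784
z₄ = -8.017391 − (-0.025784)·(-8.017391 − (-7.950000)) / (-0.025784 − (-0.697500)) = -8.017391 − (0.001738)/(0.671716) = -8.019978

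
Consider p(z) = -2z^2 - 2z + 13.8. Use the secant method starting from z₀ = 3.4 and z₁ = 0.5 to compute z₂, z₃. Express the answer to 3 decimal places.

p(3.4) = -16.12000, p(0.5) = 12.30000
z₂ = 0.50000 − 12.30000·(0.50000 − 3.40000) / (12.30000 − (-16.12000)) = 0.50000 − (-35.67000)/(28.42000) = 1.75510
p(1.75510) = 4.12903
z₃ = 1.75510 − 4.12903·(1.75510 − 0.50000) / (4.12903 − 12.30000) = 1.75510 − (5.18235)/(-8.17097) = 2.38934

1.755, 2.389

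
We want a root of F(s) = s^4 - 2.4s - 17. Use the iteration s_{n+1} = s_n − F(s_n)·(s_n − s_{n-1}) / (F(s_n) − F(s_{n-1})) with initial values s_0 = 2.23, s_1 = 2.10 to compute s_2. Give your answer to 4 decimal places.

F(2.23) = 2.377734, F(2.10) = -2.591900
s_2 = 2.100000 − (-2.591900)·(2.100000 − 2.230000) / (-2.591900 − 2.377734) = 2.100000 − (0.336947)/(-4.969634) = 2.167801

2.1678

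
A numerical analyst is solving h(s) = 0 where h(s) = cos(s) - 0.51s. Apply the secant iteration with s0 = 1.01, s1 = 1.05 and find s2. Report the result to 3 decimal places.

h(1.01) = 0.01676, h(1.05) = -0.03793
s2 = 1.05000 − (-0.03793)·(1.05000 − 1.01000) / (-0.03793 − 0.01676) = 1.05000 − (-0.00152)/(-0.05469) = 1.02226

1.022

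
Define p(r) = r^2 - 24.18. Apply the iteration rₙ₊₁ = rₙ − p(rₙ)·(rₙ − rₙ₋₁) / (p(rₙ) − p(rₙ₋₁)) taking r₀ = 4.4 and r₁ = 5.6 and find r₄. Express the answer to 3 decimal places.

4.917

p(4.4) = -4.82000, p(5.6) = 7.18000
r₂ = 5.60000 − 7.18000·(5.60000 − 4.40000) / (7.18000 − (-4.82000)) = 5.60000 − (8.61600)/(12.00000) = 4.88200
p(4.88200) = -0.34608
r₃ = 4.88200 − (-0.34608)·(4.88200 − 5.60000) / (-0.34608 − 7.18000) = 4.88200 − (0.24848)/(-7.52608) = 4.91502
p(4.91502) = -0.02262
r₄ = 4.91502 − (-0.02262)·(4.91502 − 4.88200) / (-0.02262 − (-0.34608)) = 4.91502 − (-0.00075)/(0.32346) = 4.91732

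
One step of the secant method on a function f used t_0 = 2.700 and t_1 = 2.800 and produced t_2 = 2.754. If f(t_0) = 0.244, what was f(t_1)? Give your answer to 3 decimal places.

-0.208

The secant line through (2.700, 0.244) and (2.800, f(t_1)) crosses zero at t_2 = 2.754.
So (2.700, 0.244), (2.800, f(t_1)), (2.754, 0) are collinear:
f(t_1) = 0.244 · (2.800 − 2.754) / (2.700 − 2.754) = 0.244 · (0.04600)/(-0.05400) = -0.20785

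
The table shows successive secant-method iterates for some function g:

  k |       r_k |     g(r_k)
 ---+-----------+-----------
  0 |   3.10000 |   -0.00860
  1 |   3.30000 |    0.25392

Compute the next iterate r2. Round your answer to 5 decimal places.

3.10655

r2 = 3.30000 − 0.25392·(3.30000 − 3.10000) / (0.25392 − (-0.00860))
   = 3.30000 − (0.0507840)/(0.2625200) = 3.1065519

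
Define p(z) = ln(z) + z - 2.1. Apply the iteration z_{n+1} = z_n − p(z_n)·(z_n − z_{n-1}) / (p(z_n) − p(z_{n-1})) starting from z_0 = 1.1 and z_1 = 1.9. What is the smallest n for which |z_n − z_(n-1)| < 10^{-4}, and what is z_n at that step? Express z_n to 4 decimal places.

p(1.1) = -0.904690, p(1.9) = 0.441854
z_2 = 1.900000 − 0.441854·(0.800000)/(1.346544) = 1.637489;  |Δ| = 0.262511
p(1.637489) = 0.030652
z_3 = 1.637489 − 0.030652·(-0.262511)/(-0.411202) = 1.617920;  |Δ| = 0.019568
p(1.617920) = -0.000938
z_4 = 1.617920 − (-0.000938)·(-0.019568)/(-0.031591) = 1.618501;  |Δ| = 0.000581
p(1.618501) = 0.000002
z_5 = 1.618501 − 0.000002·(0.000581)/(0.000941) = 1.618500;  |Δ| = 0.000001
|z_5 − z_4| = 0.000001 < 10^{-4}

n = 5, z_n = 1.6185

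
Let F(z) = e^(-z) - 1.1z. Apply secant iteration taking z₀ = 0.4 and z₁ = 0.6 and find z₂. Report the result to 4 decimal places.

F(0.4) = 0.230320, F(0.6) = -0.111188
z₂ = 0.600000 − (-0.111188)·(0.600000 − 0.400000) / (-0.111188 − 0.230320) = 0.600000 − (-0.022238)/(-0.341508) = 0.534884

0.5349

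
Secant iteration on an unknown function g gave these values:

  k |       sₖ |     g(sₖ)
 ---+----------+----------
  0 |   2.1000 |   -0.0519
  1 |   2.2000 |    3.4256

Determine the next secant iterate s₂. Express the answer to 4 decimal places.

2.1015

s₂ = 2.2000 − 3.4256·(2.2000 − 2.1000) / (3.4256 − (-0.0519))
   = 2.2000 − (0.342560)/(3.477500) = 2.101492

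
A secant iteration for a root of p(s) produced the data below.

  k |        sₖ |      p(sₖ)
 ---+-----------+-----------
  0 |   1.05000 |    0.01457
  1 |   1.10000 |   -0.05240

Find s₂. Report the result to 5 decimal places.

1.06088

s₂ = 1.10000 − (-0.05240)·(1.10000 − 1.05000) / (-0.05240 − 0.01457)
   = 1.10000 − (-0.0026200)/(-0.0669700) = 1.0608780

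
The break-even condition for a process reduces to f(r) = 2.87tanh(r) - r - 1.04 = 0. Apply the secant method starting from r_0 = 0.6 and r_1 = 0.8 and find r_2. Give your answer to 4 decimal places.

0.7200

f(0.6) = -0.098668, f(0.8) = 0.065786
r_2 = 0.800000 − 0.065786·(0.800000 − 0.600000) / (0.065786 − (-0.098668)) = 0.800000 − (0.013157)/(0.164453) = 0.719995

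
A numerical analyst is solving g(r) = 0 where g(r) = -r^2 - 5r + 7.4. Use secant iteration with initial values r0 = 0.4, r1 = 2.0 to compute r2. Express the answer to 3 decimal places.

1.108

g(0.4) = 5.24000, g(2.0) = -6.60000
r2 = 2.00000 − (-6.60000)·(2.00000 − 0.40000) / (-6.60000 − 5.24000) = 2.00000 − (-10.56000)/(-11.84000) = 1.10811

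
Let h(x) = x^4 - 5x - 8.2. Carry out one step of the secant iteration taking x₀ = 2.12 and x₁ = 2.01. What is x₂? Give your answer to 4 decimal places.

2.0737

h(2.12) = 1.399631, h(2.01) = -1.927592
x₂ = 2.010000 − (-1.927592)·(2.010000 − 2.120000) / (-1.927592 − 1.399631) = 2.010000 − (0.212035)/(-3.327223) = 2.073727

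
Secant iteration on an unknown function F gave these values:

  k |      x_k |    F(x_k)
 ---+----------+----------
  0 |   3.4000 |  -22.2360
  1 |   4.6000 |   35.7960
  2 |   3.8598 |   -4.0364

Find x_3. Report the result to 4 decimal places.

x_3 = 3.8598 − (-4.0364)·(3.8598 − 4.6000) / (-4.0364 − 35.7960)
   = 3.8598 − (2.987743)/(-39.832400) = 3.934808

3.9348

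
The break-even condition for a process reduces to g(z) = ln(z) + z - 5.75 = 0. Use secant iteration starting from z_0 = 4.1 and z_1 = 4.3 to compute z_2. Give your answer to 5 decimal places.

g(4.1) = -0.2390130, g(4.3) = 0.0086150
z_2 = 4.3000000 − 0.0086150·(4.3000000 − 4.1000000) / (0.0086150 − (-0.2390130)) = 4.3000000 − (0.0017230)/(0.2476280) = 4.2930420

4.29304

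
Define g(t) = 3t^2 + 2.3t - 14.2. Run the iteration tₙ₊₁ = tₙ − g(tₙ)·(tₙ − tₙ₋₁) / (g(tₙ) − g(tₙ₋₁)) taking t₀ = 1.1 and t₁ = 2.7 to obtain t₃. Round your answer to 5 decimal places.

1.80223

g(1.1) = -8.0400000, g(2.7) = 13.8800000
t₂ = 2.7000000 − 13.8800000·(2.7000000 − 1.1000000) / (13.8800000 − (-8.0400000)) = 2.7000000 − (22.2080000)/(21.9200000) = 1.6868613
g(1.6868613) = -1.7837157
t₃ = 1.6868613 − (-1.7837157)·(1.6868613 − 2.7000000) / (-1.7837157 − 13.8800000) = 1.6868613 − (1.8071514)/(-15.6637157) = 1.8022331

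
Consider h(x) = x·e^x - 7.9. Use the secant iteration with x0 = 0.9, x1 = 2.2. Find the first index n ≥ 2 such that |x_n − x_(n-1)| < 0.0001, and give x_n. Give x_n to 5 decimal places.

h(0.9) = -5.6863572, h(2.2) = 11.9550297
x2 = 2.2000000 − 11.9550297·(1.3000000)/(17.6413869) = 1.3190297;  |Δ| = 0.8809703
h(1.3190297) = -2.9671051
x3 = 1.3190297 − (-2.9671051)·(-0.8809703)/(-14.9221348) = 1.4942011;  |Δ| = 0.1751714
h(1.4942011) = -1.2421757
x4 = 1.4942011 − (-1.2421757)·(0.1751714)/(1.7249294) = 1.6203475;  |Δ| = 0.1261464
h(1.6203475) = 0.2906081
x5 = 1.6203475 − 0.2906081·(0.1261464)/(1.5327838) = 1.5964308;  |Δ| = 0.0239167
h(1.5964308) = -0.0209987
x6 = 1.5964308 − (-0.0209987)·(-0.0239167)/(-0.3116068) = 1.5980425;  |Δ| = 0.0016117
h(1.5980425) = -0.0003225
x7 = 1.5980425 − (-0.0003225)·(0.0016117)/(0.0206762) = 1.5980676;  |Δ| = 0.0000251
|x7 − x6| = 0.0000251 < 0.0001

n = 7, x_n = 1.59807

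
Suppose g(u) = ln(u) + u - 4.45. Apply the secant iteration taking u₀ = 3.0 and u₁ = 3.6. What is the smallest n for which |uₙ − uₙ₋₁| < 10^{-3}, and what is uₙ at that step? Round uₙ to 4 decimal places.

g(3.0) = -0.351388, g(3.6) = 0.430934
u₂ = 3.600000 − 0.430934·(0.600000)/(0.782322) = 3.269496;  |Δ| = 0.330504
g(3.269496) = 0.004132
u₃ = 3.269496 − 0.004132·(-0.330504)/(-0.426802) = 3.266296;  |Δ| = 0.003200
g(3.266296) = -0.000047
u₄ = 3.266296 − (-0.000047)·(-0.003200)/(-0.004179) = 3.266332;  |Δ| = 0.000036
|u₄ − u₃| = 0.000036 < 10^{-3}

n = 4, uₙ = 3.2663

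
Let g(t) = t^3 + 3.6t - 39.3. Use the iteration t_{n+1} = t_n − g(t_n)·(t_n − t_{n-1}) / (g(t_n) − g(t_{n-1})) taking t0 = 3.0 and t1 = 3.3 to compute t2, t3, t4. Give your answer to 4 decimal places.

g(3.0) = -1.500000, g(3.3) = 8.517000
t2 = 3.300000 − 8.517000·(3.300000 − 3.000000) / (8.517000 − (-1.500000)) = 3.300000 − (2.555100)/(10.017000) = 3.044924
g(3.044924) = -0.107083
t3 = 3.044924 − (-0.107083)·(3.044924 − 3.300000) / (-0.107083 − 8.517000) = 3.044924 − (0.027314)/(-8.624083) = 3.048091
g(3.048091) = -0.007494
t4 = 3.048091 − (-0.007494)·(3.048091 − 3.044924) / (-0.007494 − (-0.107083)) = 3.048091 − (-0.000024)/(0.099589) = 3.048329

3.0449, 3.0481, 3.0483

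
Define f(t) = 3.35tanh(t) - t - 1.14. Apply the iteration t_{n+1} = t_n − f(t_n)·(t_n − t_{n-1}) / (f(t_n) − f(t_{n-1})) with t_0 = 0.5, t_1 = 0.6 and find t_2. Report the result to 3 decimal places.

f(0.5) = -0.09191, f(0.6) = 0.05912
t_2 = 0.60000 − 0.05912·(0.60000 − 0.50000) / (0.05912 − (-0.09191)) = 0.60000 − (0.00591)/(0.15102) = 0.56086

0.561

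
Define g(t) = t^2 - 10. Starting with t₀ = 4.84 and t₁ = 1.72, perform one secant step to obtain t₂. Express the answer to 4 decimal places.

g(4.84) = 13.425600, g(1.72) = -7.041600
t₂ = 1.720000 − (-7.041600)·(1.720000 − 4.840000) / (-7.041600 − 13.425600) = 1.720000 − (21.969792)/(-20.467200) = 2.793415

2.7934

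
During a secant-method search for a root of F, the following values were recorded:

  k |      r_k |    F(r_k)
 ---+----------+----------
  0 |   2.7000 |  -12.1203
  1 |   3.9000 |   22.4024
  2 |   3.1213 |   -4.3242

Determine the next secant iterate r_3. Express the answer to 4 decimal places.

r_3 = 3.1213 − (-4.3242)·(3.1213 − 3.9000) / (-4.3242 − 22.4024)
   = 3.1213 − (3.367255)/(-26.726600) = 3.247289

3.2473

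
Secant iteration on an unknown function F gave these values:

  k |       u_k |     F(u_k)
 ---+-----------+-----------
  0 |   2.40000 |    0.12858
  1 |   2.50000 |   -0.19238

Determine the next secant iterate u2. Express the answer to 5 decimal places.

u2 = 2.50000 − (-0.19238)·(2.50000 − 2.40000) / (-0.19238 − 0.12858)
   = 2.50000 − (-0.0192380)/(-0.3209600) = 2.4400611

2.44006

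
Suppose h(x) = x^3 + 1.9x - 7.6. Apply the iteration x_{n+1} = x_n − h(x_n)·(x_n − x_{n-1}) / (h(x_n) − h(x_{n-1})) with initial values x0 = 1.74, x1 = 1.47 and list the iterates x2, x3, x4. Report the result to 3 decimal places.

h(1.74) = 0.97402, h(1.47) = -1.63048
x2 = 1.47000 − (-1.63048)·(1.47000 − 1.74000) / (-1.63048 − 0.97402) = 1.47000 − (0.44023)/(-2.60450) = 1.63903
h(1.63903) = -0.08276
x3 = 1.63903 − (-0.08276)·(1.63903 − 1.47000) / (-0.08276 − (-1.63048)) = 1.63903 − (-0.01399)/(1.54772) = 1.64806
h(1.64806) = 0.00766
x4 = 1.64806 − 0.00766·(1.64806 − 1.63903) / (0.00766 − (-0.08276)) = 1.64806 − (0.00007)/(0.09042) = 1.64730

1.639, 1.648, 1.647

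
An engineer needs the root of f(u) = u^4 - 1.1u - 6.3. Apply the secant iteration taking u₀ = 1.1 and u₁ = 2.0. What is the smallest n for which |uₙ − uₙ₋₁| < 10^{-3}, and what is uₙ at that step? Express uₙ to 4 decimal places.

n = 6, uₙ = 1.6901

f(1.1) = -6.045900, f(2.0) = 7.500000
u₂ = 2.000000 − 7.500000·(0.900000)/(13.545900) = 1.501694;  |Δ| = 0.498306
f(1.501694) = -2.866453
u₃ = 1.501694 − (-2.866453)·(-0.498306)/(-10.366453) = 1.639482;  |Δ| = 0.137788
f(1.639482) = -0.878618
u₄ = 1.639482 − (-0.878618)·(0.137788)/(1.987835) = 1.700384;  |Δ| = 0.060902
f(1.700384) = 0.189222
u₅ = 1.700384 − 0.189222·(0.060902)/(1.067840) = 1.689592;  |Δ| = 0.010792
f(1.689592) = -0.009120
u₆ = 1.689592 − (-0.009120)·(-0.010792)/(-0.198342) = 1.690088;  |Δ| = 0.000496
|u₆ − u₅| = 0.000496 < 10^{-3}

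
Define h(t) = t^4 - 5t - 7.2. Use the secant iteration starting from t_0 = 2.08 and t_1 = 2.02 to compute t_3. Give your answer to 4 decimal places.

h(2.08) = 1.117737, h(2.02) = -0.650336
t_2 = 2.020000 − (-0.650336)·(2.020000 − 2.080000) / (-0.650336 − 1.117737) = 2.020000 − (0.039020)/(-1.768073) = 2.042069
h(2.042069) = -0.021054
t_3 = 2.042069 − (-0.021054)·(2.042069 − 2.020000) / (-0.021054 − (-0.650336)) = 2.042069 − (-0.000465)/(0.629282) = 2.042808

2.0428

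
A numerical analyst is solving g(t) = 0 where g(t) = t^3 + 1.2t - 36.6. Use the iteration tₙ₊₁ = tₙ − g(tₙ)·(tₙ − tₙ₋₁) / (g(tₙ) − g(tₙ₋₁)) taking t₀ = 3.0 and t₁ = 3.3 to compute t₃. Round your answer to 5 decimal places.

3.19957

g(3.0) = -6.0000000, g(3.3) = 3.2970000
t₂ = 3.3000000 − 3.2970000·(3.3000000 − 3.0000000) / (3.2970000 − (-6.0000000)) = 3.3000000 − (0.9891000)/(9.2970000) = 3.1936108
g(3.1936108) = -0.1955503
t₃ = 3.1936108 − (-0.1955503)·(3.1936108 − 3.3000000) / (-0.1955503 − 3.2970000) = 3.1936108 − (0.0208044)/(-3.4925503) = 3.1995676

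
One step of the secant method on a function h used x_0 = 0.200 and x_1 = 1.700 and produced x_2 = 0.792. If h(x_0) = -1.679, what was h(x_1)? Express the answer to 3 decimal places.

The secant line through (0.200, -1.679) and (1.700, h(x_1)) crosses zero at x_2 = 0.792.
So (0.200, -1.679), (1.700, h(x_1)), (0.792, 0) are collinear:
h(x_1) = -1.679 · (1.700 − 0.792) / (0.200 − 0.792) = -1.679 · (0.90800)/(-0.59200) = 2.57522

2.575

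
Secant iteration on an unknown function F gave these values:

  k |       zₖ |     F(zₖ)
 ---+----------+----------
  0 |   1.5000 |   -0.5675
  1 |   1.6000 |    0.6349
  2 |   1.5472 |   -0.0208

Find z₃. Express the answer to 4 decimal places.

z₃ = 1.5472 − (-0.0208)·(1.5472 − 1.6000) / (-0.0208 − 0.6349)
   = 1.5472 − (0.001098)/(-0.655700) = 1.548875

1.5489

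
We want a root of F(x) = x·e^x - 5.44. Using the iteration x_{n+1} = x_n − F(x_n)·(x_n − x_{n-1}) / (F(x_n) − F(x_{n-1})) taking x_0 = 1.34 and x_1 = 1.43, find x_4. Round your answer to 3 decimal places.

F(1.34) = -0.32248, F(1.43) = 0.53554
x_2 = 1.43000 − 0.53554·(1.43000 − 1.34000) / (0.53554 − (-0.32248)) = 1.43000 − (0.04820)/(0.85802) = 1.37383
F(1.37383) = -0.01279
x_3 = 1.37383 − (-0.01279)·(1.37383 − 1.43000) / (-0.01279 − 0.53554) = 1.37383 − (0.00072)/(-0.54833) = 1.37514
F(1.37514) = -0.00049
x_4 = 1.37514 − (-0.00049)·(1.37514 − 1.37383) / (-0.00049 − (-0.01279)) = 1.37514 − (0.00000)/(0.01230) = 1.37519

1.375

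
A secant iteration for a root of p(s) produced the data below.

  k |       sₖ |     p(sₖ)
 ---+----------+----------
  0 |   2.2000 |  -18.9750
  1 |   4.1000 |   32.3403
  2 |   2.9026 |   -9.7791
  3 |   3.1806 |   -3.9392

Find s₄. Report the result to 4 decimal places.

3.3681

s₄ = 3.1806 − (-3.9392)·(3.1806 − 2.9026) / (-3.9392 − (-9.7791))
   = 3.1806 − (-1.095098)/(5.839900) = 3.368120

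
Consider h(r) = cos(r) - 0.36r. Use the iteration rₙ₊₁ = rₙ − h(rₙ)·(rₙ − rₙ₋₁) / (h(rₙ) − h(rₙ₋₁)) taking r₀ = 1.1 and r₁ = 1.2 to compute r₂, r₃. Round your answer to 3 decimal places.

1.145, 1.146

h(1.1) = 0.05760, h(1.2) = -0.06964
r₂ = 1.20000 − (-0.06964)·(1.20000 − 1.10000) / (-0.06964 − 0.05760) = 1.20000 − (-0.00696)/(-0.12724) = 1.14527
h(1.14527) = 0.00051
r₃ = 1.14527 − 0.00051·(1.14527 − 1.20000) / (0.00051 − (-0.06964)) = 1.14527 − (-0.00003)/(0.07015) = 1.14566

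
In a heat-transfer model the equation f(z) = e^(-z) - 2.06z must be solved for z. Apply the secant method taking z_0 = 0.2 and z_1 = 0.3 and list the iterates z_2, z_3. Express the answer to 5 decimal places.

0.34326, 0.34410

f(0.2) = 0.4067308, f(0.3) = 0.1228182
z_2 = 0.3000000 − 0.1228182·(0.3000000 − 0.2000000) / (0.1228182 − 0.4067308) = 0.3000000 − (0.0122818)/(-0.2839125) = 0.3432592
f(0.3432592) = 0.0023404
z_3 = 0.3432592 − 0.0023404·(0.3432592 − 0.3000000) / (0.0023404 − 0.1228182) = 0.3432592 − (0.0001012)/(-0.1204778) = 0.3440995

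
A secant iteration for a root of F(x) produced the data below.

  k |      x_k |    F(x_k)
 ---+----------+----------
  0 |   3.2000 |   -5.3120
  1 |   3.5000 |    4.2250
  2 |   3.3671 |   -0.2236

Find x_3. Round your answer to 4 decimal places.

x_3 = 3.3671 − (-0.2236)·(3.3671 − 3.5000) / (-0.2236 − 4.2250)
   = 3.3671 − (0.029716)/(-4.448600) = 3.373780

3.3738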